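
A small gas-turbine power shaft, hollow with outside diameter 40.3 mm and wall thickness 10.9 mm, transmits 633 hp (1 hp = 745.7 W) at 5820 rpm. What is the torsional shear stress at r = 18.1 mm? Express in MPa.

56.7 MPa

ω = 2π·5820/60 = 609.5 rad/s, so T = P/ω = 633×745.7 / 609.5 = 774.5 N·m.
J = π(d_o⁴ − d_i⁴)/32 = π(0.0403⁴ − 0.0185⁴)/32 = 2.475×10^-7 m⁴.
Shear stress varies linearly with radius: τ = T·r/J = 774.5 × 0.0181 / 2.475×10^-7 = 5.665×10^7 Pa.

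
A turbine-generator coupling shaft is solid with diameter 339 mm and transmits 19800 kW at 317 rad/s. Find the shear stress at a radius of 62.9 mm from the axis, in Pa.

3.03e6 Pa

ω = 317 rad/s, so T = P/ω = 19800×10³ / 317.0 = 62460 N·m.
J = πd⁴/32 = π(0.339)⁴/32 = 1.297×10^-3 m⁴.
Shear stress varies linearly with radius: τ = T·r/J = 62460 × 0.0629 / 1.297×10^-3 = 3.030×10^6 Pa.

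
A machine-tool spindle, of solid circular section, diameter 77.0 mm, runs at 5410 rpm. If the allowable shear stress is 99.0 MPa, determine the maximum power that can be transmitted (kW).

5030 kW

J = πd⁴/32 = π(0.0770)⁴/32 = 3.451×10^-6 m⁴.
T_max = τ_allow·J/r = 9.90×10^7 × 3.451×10^-6 / 0.0385 = 8874 N·m.
ω = 2π·5410/60 = 566.5 rad/s, so P_max = T_max·ω = 5.028×10^6 W.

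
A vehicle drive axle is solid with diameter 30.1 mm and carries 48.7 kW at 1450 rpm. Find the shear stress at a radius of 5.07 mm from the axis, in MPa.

ω = 2π·1450/60 = 151.8 rad/s, so T = P/ω = 48.7×10³ / 151.8 = 320.7 N·m.
J = πd⁴/32 = π(0.0301)⁴/32 = 8.059×10^-8 m⁴.
Shear stress varies linearly with radius: τ = T·r/J = 320.7 × 0.00507 / 8.059×10^-8 = 2.018×10^7 Pa.

20.2 MPa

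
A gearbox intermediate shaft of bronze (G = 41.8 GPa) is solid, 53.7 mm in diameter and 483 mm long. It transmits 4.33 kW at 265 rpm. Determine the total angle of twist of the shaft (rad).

ω = 2π·265/60 = 27.75 rad/s, so T = P/ω = 4.33×10³ / 27.75 = 156.0 N·m.
J = πd⁴/32 = π(0.0537)⁴/32 = 8.164×10^-7 m⁴.
θ = T·L/(G·J) = 156.0 × 0.483 / (41.8×10⁹ × 8.164×10^-7) = 2.208×10^-3 rad.

0.00221 rad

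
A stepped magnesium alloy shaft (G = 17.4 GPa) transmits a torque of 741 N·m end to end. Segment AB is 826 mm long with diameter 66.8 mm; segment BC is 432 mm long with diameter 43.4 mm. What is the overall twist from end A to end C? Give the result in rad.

J_AB = π(0.0668)⁴/32 = 1.95×10^-6 m⁴; J_BC = π(0.0434)⁴/32 = 3.48×10^-7 m⁴.
θ = (T/G)·Σ L_i/J_i = (741.0/17.4×10⁹)·(0.826/1.95×10^-6 + 0.432/3.48×10^-7) = 0.07081 rad.

0.0708 rad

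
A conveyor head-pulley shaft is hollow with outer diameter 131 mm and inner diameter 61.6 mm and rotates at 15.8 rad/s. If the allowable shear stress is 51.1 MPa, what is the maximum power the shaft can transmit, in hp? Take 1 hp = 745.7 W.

J = π(d_o⁴ − d_i⁴)/32 = π(0.131⁴ − 0.0616⁴)/32 = 2.750×10^-5 m⁴.
T_max = τ_allow·J/r = 5.11×10^7 × 2.750×10^-5 / 0.0655 = 21450 N·m.
ω = 15.8 rad/s, so P_max = T_max·ω = 3.390×10^5 W.

455 hp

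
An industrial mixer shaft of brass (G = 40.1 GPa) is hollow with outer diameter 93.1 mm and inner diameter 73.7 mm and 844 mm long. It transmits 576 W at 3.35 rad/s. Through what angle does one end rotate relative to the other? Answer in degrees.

ω = 3.35 rad/s, so T = P/ω = 576 / 3.350 = 171.9 N·m.
J = π(d_o⁴ − d_i⁴)/32 = π(0.0931⁴ − 0.0737⁴)/32 = 4.479×10^-6 m⁴.
θ = T·L/(G·J) = 171.9 × 0.844 / (40.1×10⁹ × 4.479×10^-6) = 8.079×10^-4 rad.

0.0463°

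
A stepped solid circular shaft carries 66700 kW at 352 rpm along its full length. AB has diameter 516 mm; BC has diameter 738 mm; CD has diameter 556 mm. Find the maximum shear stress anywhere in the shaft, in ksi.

ω = 2π·352/60 = 36.86 rad/s, so T = P/ω = 66700×10³ / 36.86 = 1.809e6 N·m.
Under the same torque, τ_max = 16T/(πd³) is largest where d is smallest — segment AB (d = 516 mm).
τ_max = 16·1.809e6/(π·(0.516)³) = 6.708×10^7 Pa.

9.73 ksi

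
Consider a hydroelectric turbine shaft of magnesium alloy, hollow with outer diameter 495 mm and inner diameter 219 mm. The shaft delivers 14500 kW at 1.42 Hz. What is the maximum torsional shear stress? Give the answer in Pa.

7.10e7 Pa

ω = 2π·1.42 = 8.922 rad/s, so T = P/ω = 14500×10³ / 8.922 = 1.625e6 N·m.
J = π(d_o⁴ − d_i⁴)/32 = π(0.495⁴ − 0.219⁴)/32 = 5.668×10^-3 m⁴.
τ_max = T·r/J = 1.625e6 × 0.247 / 5.668×10^-3 = 7.096×10^7 Pa.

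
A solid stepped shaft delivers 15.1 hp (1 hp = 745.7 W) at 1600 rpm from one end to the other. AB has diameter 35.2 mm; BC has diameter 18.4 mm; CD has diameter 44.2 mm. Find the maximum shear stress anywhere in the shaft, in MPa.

ω = 2π·1600/60 = 167.6 rad/s, so T = P/ω = 15.1×745.7 / 167.6 = 67.20 N·m.
Under the same torque, τ_max = 16T/(πd³) is largest where d is smallest — segment BC (d = 18.4 mm).
τ_max = 16·67.20/(π·(0.0184)³) = 5.494×10^7 Pa.

54.9 MPa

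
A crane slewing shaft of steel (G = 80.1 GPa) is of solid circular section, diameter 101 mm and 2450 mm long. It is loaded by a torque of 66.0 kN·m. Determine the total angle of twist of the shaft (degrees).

11.3°

J = πd⁴/32 = π(0.101)⁴/32 = 1.022×10^-5 m⁴.
θ = T·L/(G·J) = 66000 × 2.45 / (80.1×10⁹ × 1.022×10^-5) = 0.1976 rad.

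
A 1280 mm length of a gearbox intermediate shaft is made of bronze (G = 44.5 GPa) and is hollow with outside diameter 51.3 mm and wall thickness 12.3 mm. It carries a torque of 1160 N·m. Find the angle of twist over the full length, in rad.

0.0530 rad

J = π(d_o⁴ − d_i⁴)/32 = π(0.0513⁴ − 0.0267⁴)/32 = 6.300×10^-7 m⁴.
θ = T·L/(G·J) = 1160 × 1.28 / (44.5×10⁹ × 6.300×10^-7) = 0.05296 rad.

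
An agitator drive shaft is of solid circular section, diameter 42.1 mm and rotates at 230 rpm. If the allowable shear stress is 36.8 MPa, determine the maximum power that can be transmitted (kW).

13.0 kW

J = πd⁴/32 = π(0.0421)⁴/32 = 3.084×10^-7 m⁴.
T_max = τ_allow·J/r = 3.68×10^7 × 3.084×10^-7 / 0.0210 = 539.2 N·m.
ω = 2π·230/60 = 24.09 rad/s, so P_max = T_max·ω = 1.299×10^4 W.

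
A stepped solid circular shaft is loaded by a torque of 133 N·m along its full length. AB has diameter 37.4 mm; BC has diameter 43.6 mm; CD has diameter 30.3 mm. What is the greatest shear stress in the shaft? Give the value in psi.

3530 psi

Under the same torque, τ_max = 16T/(πd³) is largest where d is smallest — segment CD (d = 30.3 mm).
τ_max = 16·133.0/(π·(0.0303)³) = 2.435×10^7 Pa.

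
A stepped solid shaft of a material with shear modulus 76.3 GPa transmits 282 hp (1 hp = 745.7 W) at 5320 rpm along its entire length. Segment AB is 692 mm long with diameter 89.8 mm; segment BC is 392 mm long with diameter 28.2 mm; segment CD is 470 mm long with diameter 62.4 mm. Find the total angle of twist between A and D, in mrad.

ω = 2π·5320/60 = 557.1 rad/s, so T = P/ω = 282×745.7 / 557.1 = 377.5 N·m.
J_AB = π(0.0898)⁴/32 = 6.38×10^-6 m⁴; J_BC = π(0.0282)⁴/32 = 6.21×10^-8 m⁴; J_CD = π(0.0624)⁴/32 = 1.49×10^-6 m⁴.
θ = (T/G)·Σ L_i/J_i = (377.5/76.3×10⁹)·(0.692/6.38×10^-6 + 0.392/6.21×10^-8 + 0.470/1.49×10^-6) = 0.03333 rad.

33.3 mrad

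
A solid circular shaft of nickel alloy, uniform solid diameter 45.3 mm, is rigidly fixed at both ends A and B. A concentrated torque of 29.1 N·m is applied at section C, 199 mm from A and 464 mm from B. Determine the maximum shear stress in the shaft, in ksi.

0.162 ksi

With uniform GJ and both ends fixed, compatibility θ_AC = θ_CB gives T_A·a = T_B·b, together with T_A + T_B = T₀.
T_A = T₀·b/(a+b) = 29.10·464/663.0 = 20.37 N·m; T_B = 8.734 N·m.
τ in each portion: τ_AC = 1.12×10^6 Pa, τ_CB = 4.79×10^5 Pa; maximum is in AC.
τ_max = T_AC·r/J = 20.37·0.0226/4.13×10^-7 = 1.116×10^6 Pa.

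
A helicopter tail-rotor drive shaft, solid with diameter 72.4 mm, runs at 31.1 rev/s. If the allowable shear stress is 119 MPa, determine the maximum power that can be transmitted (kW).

J = πd⁴/32 = π(0.0724)⁴/32 = 2.697×10^-6 m⁴.
T_max = τ_allow·J/r = 1.19×10^8 × 2.697×10^-6 / 0.0362 = 8867 N·m.
ω = 2π·31.1 = 195.4 rad/s, so P_max = T_max·ω = 1.733×10^6 W.

1730 kW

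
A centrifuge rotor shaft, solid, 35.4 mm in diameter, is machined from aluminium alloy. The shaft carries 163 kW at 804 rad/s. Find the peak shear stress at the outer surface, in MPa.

ω = 804 rad/s, so T = P/ω = 163×10³ / 804.0 = 202.7 N·m.
J = πd⁴/32 = π(0.0354)⁴/32 = 1.542×10^-7 m⁴.
τ_max = T·r/J = 202.7 × 0.0177 / 1.542×10^-7 = 2.328×10^7 Pa.

23.3 MPa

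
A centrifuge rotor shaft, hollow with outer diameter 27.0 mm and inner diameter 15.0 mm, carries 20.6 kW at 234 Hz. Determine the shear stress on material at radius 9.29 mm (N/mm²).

2.76 N/mm²

ω = 2π·234 = 1470 rad/s, so T = P/ω = 20.6×10³ / 1470 = 14.01 N·m.
J = π(d_o⁴ − d_i⁴)/32 = π(0.0270⁴ − 0.0150⁴)/32 = 4.720×10^-8 m⁴.
Shear stress varies linearly with radius: τ = T·r/J = 14.01 × 0.00929 / 4.720×10^-8 = 2.757×10^6 Pa.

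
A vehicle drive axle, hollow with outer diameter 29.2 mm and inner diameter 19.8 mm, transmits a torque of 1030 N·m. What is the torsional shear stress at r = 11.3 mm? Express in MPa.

207 MPa

J = π(d_o⁴ − d_i⁴)/32 = π(0.0292⁴ − 0.0198⁴)/32 = 5.628×10^-8 m⁴.
Shear stress varies linearly with radius: τ = T·r/J = 1030 × 0.0113 / 5.628×10^-8 = 2.068×10^8 Pa.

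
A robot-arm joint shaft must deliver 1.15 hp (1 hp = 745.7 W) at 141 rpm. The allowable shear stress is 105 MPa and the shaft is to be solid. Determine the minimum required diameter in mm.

14.1 mm

ω = 2π·141/60 = 14.77 rad/s, so T = P/ω = 1.15×745.7 / 14.77 = 58.08 N·m.
For a solid shaft τ_max = 16T/(πd³), so d = (16T/(π τ_allow))^(1/3) = (16·58.08/(π·1.05×10^8))^(1/3) = 0.01412 m.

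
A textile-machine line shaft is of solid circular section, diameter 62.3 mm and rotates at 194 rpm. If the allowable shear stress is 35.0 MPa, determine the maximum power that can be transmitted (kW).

J = πd⁴/32 = π(0.0623)⁴/32 = 1.479×10^-6 m⁴.
T_max = τ_allow·J/r = 3.50×10^7 × 1.479×10^-6 / 0.0311 = 1662 N·m.
ω = 2π·194/60 = 20.32 rad/s, so P_max = T_max·ω = 3.376×10^4 W.

33.8 kW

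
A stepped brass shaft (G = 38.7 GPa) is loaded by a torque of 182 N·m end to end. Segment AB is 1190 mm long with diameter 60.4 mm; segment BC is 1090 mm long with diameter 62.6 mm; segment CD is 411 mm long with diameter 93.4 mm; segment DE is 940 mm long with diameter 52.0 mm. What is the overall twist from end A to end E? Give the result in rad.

0.0141 rad

J_AB = π(0.0604)⁴/32 = 1.31×10^-6 m⁴; J_BC = π(0.0626)⁴/32 = 1.51×10^-6 m⁴; J_CD = π(0.0934)⁴/32 = 7.47×10^-6 m⁴; J_DE = π(0.0520)⁴/32 = 7.18×10^-7 m⁴.
θ = (T/G)·Σ L_i/J_i = (182.0/38.7×10⁹)·(1.19/1.31×10^-6 + 1.09/1.51×10^-6 + 0.411/7.47×10^-6 + 0.940/7.18×10^-7) = 0.01410 rad.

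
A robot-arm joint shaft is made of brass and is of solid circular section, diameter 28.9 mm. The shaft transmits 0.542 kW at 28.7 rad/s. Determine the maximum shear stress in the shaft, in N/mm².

3.98 N/mm²

ω = 28.7 rad/s, so T = P/ω = 0.542×10³ / 28.70 = 18.89 N·m.
J = πd⁴/32 = π(0.0289)⁴/32 = 6.848×10^-8 m⁴.
τ_max = T·r/J = 18.89 × 0.0144 / 6.848×10^-8 = 3.985×10^6 Pa.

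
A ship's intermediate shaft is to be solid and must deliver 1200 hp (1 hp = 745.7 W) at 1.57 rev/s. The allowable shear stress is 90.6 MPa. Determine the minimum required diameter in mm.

ω = 2π·1.57 = 9.865 rad/s, so T = P/ω = 1200×745.7 / 9.865 = 90710 N·m.
For a solid shaft τ_max = 16T/(πd³), so d = (16T/(π τ_allow))^(1/3) = (16·90710/(π·9.06×10^7))^(1/3) = 0.1721 m.

172 mm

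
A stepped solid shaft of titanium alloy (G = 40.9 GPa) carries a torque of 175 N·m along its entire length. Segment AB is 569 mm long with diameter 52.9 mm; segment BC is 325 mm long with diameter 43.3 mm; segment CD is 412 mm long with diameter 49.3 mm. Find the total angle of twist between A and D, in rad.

0.0102 rad

J_AB = π(0.0529)⁴/32 = 7.69×10^-7 m⁴; J_BC = π(0.0433)⁴/32 = 3.45×10^-7 m⁴; J_CD = π(0.0493)⁴/32 = 5.80×10^-7 m⁴.
θ = (T/G)·Σ L_i/J_i = (175.0/40.9×10⁹)·(0.569/7.69×10^-7 + 0.325/3.45×10^-7 + 0.412/5.80×10^-7) = 0.01024 rad.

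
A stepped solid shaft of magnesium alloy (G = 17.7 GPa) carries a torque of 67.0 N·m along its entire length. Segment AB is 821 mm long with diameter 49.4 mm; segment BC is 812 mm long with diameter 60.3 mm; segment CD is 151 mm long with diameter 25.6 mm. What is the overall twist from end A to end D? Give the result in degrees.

1.22°

J_AB = π(0.0494)⁴/32 = 5.85×10^-7 m⁴; J_BC = π(0.0603)⁴/32 = 1.30×10^-6 m⁴; J_CD = π(0.0256)⁴/32 = 4.22×10^-8 m⁴.
θ = (T/G)·Σ L_i/J_i = (67.00/17.7×10⁹)·(0.821/5.85×10^-7 + 0.812/1.30×10^-6 + 0.151/4.22×10^-8) = 0.02124 rad.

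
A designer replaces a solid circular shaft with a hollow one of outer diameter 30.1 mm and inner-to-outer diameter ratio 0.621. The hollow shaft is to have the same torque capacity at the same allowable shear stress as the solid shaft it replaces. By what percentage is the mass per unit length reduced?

31.6 %

Equal τ_max and T ⇒ the solid shaft needs d_s³ = d_o³(1−k⁴), so d_s = 30.1·(1−0.621⁴)^(1/3) = 28.53 mm.
Area ratio A_h/A_s = d_o²(1−k²)/d_s² = (1−k²)/(1−k⁴)^(2/3) = 0.6840.
Mass saving = 1 − 0.6840 = 31.6 %.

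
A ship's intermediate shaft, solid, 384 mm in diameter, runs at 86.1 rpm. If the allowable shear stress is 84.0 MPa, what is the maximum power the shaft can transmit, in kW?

8420 kW

J = πd⁴/32 = π(0.384)⁴/32 = 2.135×10^-3 m⁴.
T_max = τ_allow·J/r = 8.40×10^7 × 2.135×10^-3 / 0.192 = 933900 N·m.
ω = 2π·86.1/60 = 9.016 rad/s, so P_max = T_max·ω = 8.420×10^6 W.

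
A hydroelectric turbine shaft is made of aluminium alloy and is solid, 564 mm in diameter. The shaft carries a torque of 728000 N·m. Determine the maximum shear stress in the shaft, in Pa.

J = πd⁴/32 = π(0.564)⁴/32 = 9.934×10^-3 m⁴.
τ_max = T·r/J = 728000 × 0.282 / 9.934×10^-3 = 2.067×10^7 Pa.

2.07e7 Pa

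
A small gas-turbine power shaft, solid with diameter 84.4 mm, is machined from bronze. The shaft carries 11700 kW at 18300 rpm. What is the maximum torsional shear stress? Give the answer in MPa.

51.7 MPa

ω = 2π·18300/60 = 1916 rad/s, so T = P/ω = 11700×10³ / 1916 = 6105 N·m.
J = πd⁴/32 = π(0.0844)⁴/32 = 4.982×10^-6 m⁴.
τ_max = T·r/J = 6105 × 0.0422 / 4.982×10^-6 = 5.172×10^7 Pa.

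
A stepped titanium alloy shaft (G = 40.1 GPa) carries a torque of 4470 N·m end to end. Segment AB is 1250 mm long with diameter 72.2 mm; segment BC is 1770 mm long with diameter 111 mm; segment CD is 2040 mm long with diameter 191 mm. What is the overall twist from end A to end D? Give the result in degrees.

J_AB = π(0.0722)⁴/32 = 2.67×10^-6 m⁴; J_BC = π(0.111)⁴/32 = 1.49×10^-5 m⁴; J_CD = π(0.191)⁴/32 = 1.31×10^-4 m⁴.
θ = (T/G)·Σ L_i/J_i = (4470/40.1×10⁹)·(1.25/2.67×10^-6 + 1.77/1.49×10^-5 + 2.04/1.31×10^-4) = 0.06721 rad.

3.85°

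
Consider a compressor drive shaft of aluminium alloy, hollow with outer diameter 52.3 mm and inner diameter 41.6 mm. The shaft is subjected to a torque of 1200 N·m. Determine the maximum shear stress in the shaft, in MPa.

J = π(d_o⁴ − d_i⁴)/32 = π(0.0523⁴ − 0.0416⁴)/32 = 4.405×10^-7 m⁴.
τ_max = T·r/J = 1200 × 0.0261 / 4.405×10^-7 = 7.124×10^7 Pa.

71.2 MPa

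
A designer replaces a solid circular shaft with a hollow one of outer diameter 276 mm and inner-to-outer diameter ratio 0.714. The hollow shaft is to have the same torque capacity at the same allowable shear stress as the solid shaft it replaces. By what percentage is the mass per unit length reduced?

Equal τ_max and T ⇒ the solid shaft needs d_s³ = d_o³(1−k⁴), so d_s = 276·(1−0.714⁴)^(1/3) = 249.7 mm.
Area ratio A_h/A_s = d_o²(1−k²)/d_s² = (1−k²)/(1−k⁴)^(2/3) = 0.5991.
Mass saving = 1 − 0.5991 = 40.1 %.

40.1 %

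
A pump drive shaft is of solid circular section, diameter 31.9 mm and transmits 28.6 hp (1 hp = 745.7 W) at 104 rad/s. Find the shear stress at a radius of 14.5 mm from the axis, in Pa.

2.92e7 Pa

ω = 104 rad/s, so T = P/ω = 28.6×745.7 / 104.0 = 205.1 N·m.
J = πd⁴/32 = π(0.0319)⁴/32 = 1.017×10^-7 m⁴.
Shear stress varies linearly with radius: τ = T·r/J = 205.1 × 0.0145 / 1.017×10^-7 = 2.925×10^7 Pa.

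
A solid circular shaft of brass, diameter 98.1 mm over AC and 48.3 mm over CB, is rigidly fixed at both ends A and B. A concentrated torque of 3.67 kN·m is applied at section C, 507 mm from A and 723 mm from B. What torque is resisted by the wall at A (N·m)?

Compatibility: T_A·a/J_AC = T_B·b/J_CB with T_A + T_B = T₀.
J_AC = 9.09×10^-6 m⁴, J_CB = 5.34×10^-7 m⁴, so T_A = T₀·(J_AC/a)/((J_AC/a)+(J_CB/b)) = 3525 N·m, T_B = 145.2 N·m.

3520 N·m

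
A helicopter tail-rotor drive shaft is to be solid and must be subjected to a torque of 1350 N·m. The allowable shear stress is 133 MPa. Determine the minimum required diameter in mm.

For a solid shaft τ_max = 16T/(πd³), so d = (16T/(π τ_allow))^(1/3) = (16·1350/(π·1.33×10^8))^(1/3) = 0.03725 m.

37.3 mm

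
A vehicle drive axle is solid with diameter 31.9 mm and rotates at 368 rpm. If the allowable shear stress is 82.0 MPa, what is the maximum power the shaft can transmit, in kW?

20.1 kW

J = πd⁴/32 = π(0.0319)⁴/32 = 1.017×10^-7 m⁴.
T_max = τ_allow·J/r = 8.20×10^7 × 1.017×10^-7 / 0.0159 = 522.7 N·m.
ω = 2π·368/60 = 38.54 rad/s, so P_max = T_max·ω = 2.014×10^4 W.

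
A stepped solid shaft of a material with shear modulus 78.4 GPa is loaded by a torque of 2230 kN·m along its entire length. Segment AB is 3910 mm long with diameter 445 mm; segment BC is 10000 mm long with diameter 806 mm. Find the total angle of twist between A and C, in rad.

0.0358 rad

J_AB = π(0.445)⁴/32 = 3.85×10^-3 m⁴; J_BC = π(0.806)⁴/32 = 0.0414 m⁴.
θ = (T/G)·Σ L_i/J_i = (2.230e6/78.4×10⁹)·(3.91/3.85×10^-3 + 10.0/0.0414) = 0.03575 rad.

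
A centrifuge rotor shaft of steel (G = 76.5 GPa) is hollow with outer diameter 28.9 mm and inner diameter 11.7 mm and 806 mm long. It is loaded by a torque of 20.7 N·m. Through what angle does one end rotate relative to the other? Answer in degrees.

J = π(d_o⁴ − d_i⁴)/32 = π(0.0289⁴ − 0.0117⁴)/32 = 6.664×10^-8 m⁴.
θ = T·L/(G·J) = 20.70 × 0.806 / (76.5×10⁹ × 6.664×10^-8) = 3.272×10^-3 rad.

0.187°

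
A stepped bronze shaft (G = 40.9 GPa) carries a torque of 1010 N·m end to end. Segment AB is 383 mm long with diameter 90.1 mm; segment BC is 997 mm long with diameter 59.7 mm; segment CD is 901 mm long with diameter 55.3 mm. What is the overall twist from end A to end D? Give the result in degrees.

2.60°

J_AB = π(0.0901)⁴/32 = 6.47×10^-6 m⁴; J_BC = π(0.0597)⁴/32 = 1.25×10^-6 m⁴; J_CD = π(0.0553)⁴/32 = 9.18×10^-7 m⁴.
θ = (T/G)·Σ L_i/J_i = (1010/40.9×10⁹)·(0.383/6.47×10^-6 + 0.997/1.25×10^-6 + 0.901/9.18×10^-7) = 0.04544 rad.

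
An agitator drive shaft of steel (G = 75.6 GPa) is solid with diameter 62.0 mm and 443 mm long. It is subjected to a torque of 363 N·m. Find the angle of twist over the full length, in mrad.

J = πd⁴/32 = π(0.0620)⁴/32 = 1.451×10^-6 m⁴.
θ = T·L/(G·J) = 363.0 × 0.443 / (75.6×10⁹ × 1.451×10^-6) = 1.466×10^-3 rad.

1.47 mrad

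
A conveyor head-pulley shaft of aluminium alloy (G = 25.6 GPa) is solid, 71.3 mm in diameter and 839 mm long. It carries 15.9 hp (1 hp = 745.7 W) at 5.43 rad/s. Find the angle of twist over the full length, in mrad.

28.2 mrad

ω = 5.43 rad/s, so T = P/ω = 15.9×745.7 / 5.430 = 2184 N·m.
J = πd⁴/32 = π(0.0713)⁴/32 = 2.537×10^-6 m⁴.
θ = T·L/(G·J) = 2184 × 0.839 / (25.6×10⁹ × 2.537×10^-6) = 0.02820 rad.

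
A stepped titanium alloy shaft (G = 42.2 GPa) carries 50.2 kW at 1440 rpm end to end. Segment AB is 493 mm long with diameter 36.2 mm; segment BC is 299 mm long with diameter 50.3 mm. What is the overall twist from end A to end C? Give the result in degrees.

1.54°

ω = 2π·1440/60 = 150.8 rad/s, so T = P/ω = 50.2×10³ / 150.8 = 332.9 N·m.
J_AB = π(0.0362)⁴/32 = 1.69×10^-7 m⁴; J_BC = π(0.0503)⁴/32 = 6.28×10^-7 m⁴.
θ = (T/G)·Σ L_i/J_i = (332.9/42.2×10⁹)·(0.493/1.69×10^-7 + 0.299/6.28×10^-7) = 0.02682 rad.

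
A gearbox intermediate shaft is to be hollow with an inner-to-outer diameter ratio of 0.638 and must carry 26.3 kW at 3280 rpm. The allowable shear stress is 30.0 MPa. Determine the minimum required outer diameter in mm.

25.0 mm

ω = 2π·3280/60 = 343.5 rad/s, so T = P/ω = 26.3×10³ / 343.5 = 76.57 N·m.
For a hollow shaft with d_i/d_o = 0.638: τ_max = 16T/(π d_o³ (1−k⁴)), so d_o = [16T/(π τ_allow (1−k⁴))]^(1/3) = [16·76.57/(π·3.00×10^7·0.8343)]^(1/3) = 0.02498 m.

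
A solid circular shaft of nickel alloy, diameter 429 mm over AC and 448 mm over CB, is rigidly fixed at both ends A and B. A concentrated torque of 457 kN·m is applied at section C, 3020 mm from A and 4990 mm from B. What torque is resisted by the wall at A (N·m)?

Compatibility: T_A·a/J_AC = T_B·b/J_CB with T_A + T_B = T₀.
J_AC = 3.33×10^-3 m⁴, J_CB = 3.95×10^-3 m⁴, so T_A = T₀·(J_AC/a)/((J_AC/a)+(J_CB/b)) = 265700 N·m, T_B = 191300 N·m.

266000 N·m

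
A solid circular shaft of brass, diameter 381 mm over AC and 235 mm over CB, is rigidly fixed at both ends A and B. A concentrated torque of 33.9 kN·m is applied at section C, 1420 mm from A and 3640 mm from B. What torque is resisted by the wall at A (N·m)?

Compatibility: T_A·a/J_AC = T_B·b/J_CB with T_A + T_B = T₀.
J_AC = 2.07×10^-3 m⁴, J_CB = 2.99×10^-4 m⁴, so T_A = T₀·(J_AC/a)/((J_AC/a)+(J_CB/b)) = 32090 N·m, T_B = 1812 N·m.

32100 N·m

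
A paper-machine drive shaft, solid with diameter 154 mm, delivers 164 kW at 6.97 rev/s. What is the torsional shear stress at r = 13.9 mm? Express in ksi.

0.137 ksi

ω = 2π·6.97 = 43.79 rad/s, so T = P/ω = 164×10³ / 43.79 = 3745 N·m.
J = πd⁴/32 = π(0.154)⁴/32 = 5.522×10^-5 m⁴.
Shear stress varies linearly with radius: τ = T·r/J = 3745 × 0.0139 / 5.522×10^-5 = 9.427×10^5 Pa.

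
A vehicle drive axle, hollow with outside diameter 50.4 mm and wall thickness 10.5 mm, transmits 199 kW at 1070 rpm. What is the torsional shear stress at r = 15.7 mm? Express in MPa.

ω = 2π·1070/60 = 112.1 rad/s, so T = P/ω = 199×10³ / 112.1 = 1776 N·m.
J = π(d_o⁴ − d_i⁴)/32 = π(0.0504⁴ − 0.0294⁴)/32 = 5.601×10^-7 m⁴.
Shear stress varies linearly with radius: τ = T·r/J = 1776 × 0.0157 / 5.601×10^-7 = 4.978×10^7 Pa.

49.8 MPa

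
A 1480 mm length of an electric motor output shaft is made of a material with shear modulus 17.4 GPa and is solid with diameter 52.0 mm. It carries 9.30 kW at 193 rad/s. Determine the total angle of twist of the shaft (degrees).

ω = 193 rad/s, so T = P/ω = 9.30×10³ / 193.0 = 48.19 N·m.
J = πd⁴/32 = π(0.0520)⁴/32 = 7.178×10^-7 m⁴.
θ = T·L/(G·J) = 48.19 × 1.48 / (17.4×10⁹ × 7.178×10^-7) = 5.710×10^-3 rad.

0.327°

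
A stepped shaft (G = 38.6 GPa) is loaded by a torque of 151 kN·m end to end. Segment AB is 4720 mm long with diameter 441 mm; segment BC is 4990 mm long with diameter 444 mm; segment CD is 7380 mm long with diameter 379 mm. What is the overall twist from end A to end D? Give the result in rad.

0.0243 rad

J_AB = π(0.441)⁴/32 = 3.71×10^-3 m⁴; J_BC = π(0.444)⁴/32 = 3.82×10^-3 m⁴; J_CD = π(0.379)⁴/32 = 2.03×10^-3 m⁴.
θ = (T/G)·Σ L_i/J_i = (151000/38.6×10⁹)·(4.72/3.71×10^-3 + 4.99/3.82×10^-3 + 7.38/2.03×10^-3) = 0.02434 rad.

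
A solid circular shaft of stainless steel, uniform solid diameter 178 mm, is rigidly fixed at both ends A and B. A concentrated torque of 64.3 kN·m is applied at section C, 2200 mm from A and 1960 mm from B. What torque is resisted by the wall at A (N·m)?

30300 N·m

With uniform GJ and both ends fixed, compatibility θ_AC = θ_CB gives T_A·a = T_B·b, together with T_A + T_B = T₀.
T_A = T₀·b/(a+b) = 64300·1960/4160 = 30300 N·m; T_B = 34000 N·m.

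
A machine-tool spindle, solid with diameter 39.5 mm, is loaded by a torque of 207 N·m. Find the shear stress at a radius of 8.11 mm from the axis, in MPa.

7.02 MPa

J = πd⁴/32 = π(0.0395)⁴/32 = 2.390×10^-7 m⁴.
Shear stress varies linearly with radius: τ = T·r/J = 207.0 × 0.00811 / 2.390×10^-7 = 7.024×10^6 Pa.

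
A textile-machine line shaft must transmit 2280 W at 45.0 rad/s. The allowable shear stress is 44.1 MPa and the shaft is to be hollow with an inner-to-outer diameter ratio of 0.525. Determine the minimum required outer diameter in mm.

18.5 mm

ω = 45.0 rad/s, so T = P/ω = 2280 / 45.00 = 50.67 N·m.
For a hollow shaft with d_i/d_o = 0.525: τ_max = 16T/(π d_o³ (1−k⁴)), so d_o = [16T/(π τ_allow (1−k⁴))]^(1/3) = [16·50.67/(π·4.41×10^7·0.9240)]^(1/3) = 0.01850 m.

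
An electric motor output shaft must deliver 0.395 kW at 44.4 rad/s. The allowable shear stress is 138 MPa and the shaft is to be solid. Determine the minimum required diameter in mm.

ω = 44.4 rad/s, so T = P/ω = 0.395×10³ / 44.40 = 8.896 N·m.
For a solid shaft τ_max = 16T/(πd³), so d = (16T/(π τ_allow))^(1/3) = (16·8.896/(π·1.38×10^8))^(1/3) = 0.006899 m.

6.90 mm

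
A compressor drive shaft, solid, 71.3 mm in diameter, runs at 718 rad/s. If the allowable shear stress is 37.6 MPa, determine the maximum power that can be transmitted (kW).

J = πd⁴/32 = π(0.0713)⁴/32 = 2.537×10^-6 m⁴.
T_max = τ_allow·J/r = 3.76×10^7 × 2.537×10^-6 / 0.0357 = 2676 N·m.
ω = 718 rad/s, so P_max = T_max·ω = 1.921×10^6 W.

1920 kW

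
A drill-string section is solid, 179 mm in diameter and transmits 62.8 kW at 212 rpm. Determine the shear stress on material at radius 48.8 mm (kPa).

ω = 2π·212/60 = 22.20 rad/s, so T = P/ω = 62.8×10³ / 22.20 = 2829 N·m.
J = πd⁴/32 = π(0.179)⁴/32 = 1.008×10^-4 m⁴.
Shear stress varies linearly with radius: τ = T·r/J = 2829 × 0.0488 / 1.008×10^-4 = 1.370×10^6 Pa.

1370 kPa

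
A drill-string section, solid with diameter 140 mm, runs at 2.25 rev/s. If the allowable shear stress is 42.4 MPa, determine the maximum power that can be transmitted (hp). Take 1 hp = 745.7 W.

J = πd⁴/32 = π(0.140)⁴/32 = 3.771×10^-5 m⁴.
T_max = τ_allow·J/r = 4.24×10^7 × 3.771×10^-5 / 0.0700 = 22840 N·m.
ω = 2π·2.25 = 14.14 rad/s, so P_max = T_max·ω = 3.230×10^5 W.

433 hp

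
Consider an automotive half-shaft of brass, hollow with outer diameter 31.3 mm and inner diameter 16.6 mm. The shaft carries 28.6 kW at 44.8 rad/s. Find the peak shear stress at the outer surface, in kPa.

ω = 44.8 rad/s, so T = P/ω = 28.6×10³ / 44.80 = 638.4 N·m.
J = π(d_o⁴ − d_i⁴)/32 = π(0.0313⁴ − 0.0166⁴)/32 = 8.677×10^-8 m⁴.
τ_max = T·r/J = 638.4 × 0.0157 / 8.677×10^-8 = 1.151×10^8 Pa.

115000 kPa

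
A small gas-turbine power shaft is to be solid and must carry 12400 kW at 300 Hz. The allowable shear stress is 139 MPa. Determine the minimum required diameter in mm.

62.2 mm

ω = 2π·300 = 1885 rad/s, so T = P/ω = 12400×10³ / 1885 = 6578 N·m.
For a solid shaft τ_max = 16T/(πd³), so d = (16T/(π τ_allow))^(1/3) = (16·6578/(π·1.39×10^8))^(1/3) = 0.06223 m.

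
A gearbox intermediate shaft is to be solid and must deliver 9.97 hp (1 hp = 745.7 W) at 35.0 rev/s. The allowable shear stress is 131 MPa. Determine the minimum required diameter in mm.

ω = 2π·35.0 = 219.9 rad/s, so T = P/ω = 9.97×745.7 / 219.9 = 33.81 N·m.
For a solid shaft τ_max = 16T/(πd³), so d = (16T/(π τ_allow))^(1/3) = (16·33.81/(π·1.31×10^8))^(1/3) = 0.01095 m.

11.0 mm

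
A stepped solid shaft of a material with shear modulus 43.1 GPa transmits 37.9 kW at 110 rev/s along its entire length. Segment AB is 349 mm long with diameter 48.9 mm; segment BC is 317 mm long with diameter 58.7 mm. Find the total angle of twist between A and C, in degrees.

ω = 2π·110 = 691.2 rad/s, so T = P/ω = 37.9×10³ / 691.2 = 54.84 N·m.
J_AB = π(0.0489)⁴/32 = 5.61×10^-7 m⁴; J_BC = π(0.0587)⁴/32 = 1.17×10^-6 m⁴.
θ = (T/G)·Σ L_i/J_i = (54.84/43.1×10⁹)·(0.349/5.61×10^-7 + 0.317/1.17×10^-6) = 1.137×10^-3 rad.

0.0651°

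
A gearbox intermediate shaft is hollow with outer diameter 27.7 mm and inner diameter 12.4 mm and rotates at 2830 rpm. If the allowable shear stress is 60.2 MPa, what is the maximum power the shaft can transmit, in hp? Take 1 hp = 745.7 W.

J = π(d_o⁴ − d_i⁴)/32 = π(0.0277⁴ − 0.0124⁴)/32 = 5.548×10^-8 m⁴.
T_max = τ_allow·J/r = 6.02×10^7 × 5.548×10^-8 / 0.0138 = 241.1 N·m.
ω = 2π·2830/60 = 296.4 rad/s, so P_max = T_max·ω = 7.146×10^4 W.

95.8 hp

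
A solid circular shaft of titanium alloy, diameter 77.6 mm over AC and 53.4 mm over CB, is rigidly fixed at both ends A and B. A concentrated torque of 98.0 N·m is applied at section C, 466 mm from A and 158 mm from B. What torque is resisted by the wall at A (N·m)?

Compatibility: T_A·a/J_AC = T_B·b/J_CB with T_A + T_B = T₀.
J_AC = 3.56×10^-6 m⁴, J_CB = 7.98×10^-7 m⁴, so T_A = T₀·(J_AC/a)/((J_AC/a)+(J_CB/b)) = 58.99 N·m, T_B = 39.01 N·m.

59.0 N·m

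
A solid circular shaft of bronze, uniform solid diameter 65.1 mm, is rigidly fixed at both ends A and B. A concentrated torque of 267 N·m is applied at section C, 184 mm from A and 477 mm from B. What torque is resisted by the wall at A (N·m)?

193 N·m

With uniform GJ and both ends fixed, compatibility θ_AC = θ_CB gives T_A·a = T_B·b, together with T_A + T_B = T₀.
T_A = T₀·b/(a+b) = 267.0·477/661.0 = 192.7 N·m; T_B = 74.32 N·m.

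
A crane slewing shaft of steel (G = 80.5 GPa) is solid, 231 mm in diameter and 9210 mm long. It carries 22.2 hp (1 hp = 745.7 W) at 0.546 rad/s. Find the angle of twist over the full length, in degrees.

0.711°

ω = 0.546 rad/s, so T = P/ω = 22.2×745.7 / 0.5460 = 30320 N·m.
J = πd⁴/32 = π(0.231)⁴/32 = 2.795×10^-4 m⁴.
θ = T·L/(G·J) = 30320 × 9.21 / (80.5×10⁹ × 2.795×10^-4) = 0.01241 rad.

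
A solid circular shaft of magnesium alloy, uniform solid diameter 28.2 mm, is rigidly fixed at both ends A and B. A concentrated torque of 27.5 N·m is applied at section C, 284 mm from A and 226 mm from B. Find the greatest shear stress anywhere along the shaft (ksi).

0.504 ksi

With uniform GJ and both ends fixed, compatibility θ_AC = θ_CB gives T_A·a = T_B·b, together with T_A + T_B = T₀.
T_A = T₀·b/(a+b) = 27.50·226/510.0 = 12.19 N·m; T_B = 15.31 N·m.
τ in each portion: τ_AC = 2.77×10^6 Pa, τ_CB = 3.48×10^6 Pa; maximum is in CB.
τ_max = T_CB·r/J = 15.31·0.0141/6.21×10^-8 = 3.478×10^6 Pa.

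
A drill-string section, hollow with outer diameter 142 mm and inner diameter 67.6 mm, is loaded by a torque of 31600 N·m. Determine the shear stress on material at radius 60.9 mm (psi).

J = π(d_o⁴ − d_i⁴)/32 = π(0.142⁴ − 0.0676⁴)/32 = 3.787×10^-5 m⁴.
Shear stress varies linearly with radius: τ = T·r/J = 31600 × 0.0609 / 3.787×10^-5 = 5.082×10^7 Pa.

7370 psi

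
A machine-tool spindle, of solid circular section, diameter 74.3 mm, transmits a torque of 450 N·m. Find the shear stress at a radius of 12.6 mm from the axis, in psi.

J = πd⁴/32 = π(0.0743)⁴/32 = 2.992×10^-6 m⁴.
Shear stress varies linearly with radius: τ = T·r/J = 450.0 × 0.0126 / 2.992×10^-6 = 1.895×10^6 Pa.

275 psi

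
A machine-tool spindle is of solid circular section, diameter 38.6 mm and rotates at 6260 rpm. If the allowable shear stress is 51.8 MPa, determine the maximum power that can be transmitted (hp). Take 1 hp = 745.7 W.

514 hp

J = πd⁴/32 = π(0.0386)⁴/32 = 2.179×10^-7 m⁴.
T_max = τ_allow·J/r = 5.18×10^7 × 2.179×10^-7 / 0.0193 = 585.0 N·m.
ω = 2π·6260/60 = 655.5 rad/s, so P_max = T_max·ω = 3.835×10^5 W.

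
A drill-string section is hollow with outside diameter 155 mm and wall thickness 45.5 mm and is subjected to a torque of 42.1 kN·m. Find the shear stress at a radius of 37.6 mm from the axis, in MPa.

J = π(d_o⁴ − d_i⁴)/32 = π(0.155⁴ − 0.0640⁴)/32 = 5.502×10^-5 m⁴.
Shear stress varies linearly with radius: τ = T·r/J = 42100 × 0.0376 / 5.502×10^-5 = 2.877×10^7 Pa.

28.8 MPa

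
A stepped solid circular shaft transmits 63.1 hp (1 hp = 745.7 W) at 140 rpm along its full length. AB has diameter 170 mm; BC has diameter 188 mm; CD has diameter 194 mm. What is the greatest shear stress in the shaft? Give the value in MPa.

3.33 MPa

ω = 2π·140/60 = 14.66 rad/s, so T = P/ω = 63.1×745.7 / 14.66 = 3209 N·m.
Under the same torque, τ_max = 16T/(πd³) is largest where d is smallest — segment AB (d = 170 mm).
τ_max = 16·3209/(π·(0.170)³) = 3.327×10^6 Pa.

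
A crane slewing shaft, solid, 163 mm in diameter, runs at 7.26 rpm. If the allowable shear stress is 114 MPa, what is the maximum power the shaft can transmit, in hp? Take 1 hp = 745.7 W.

98.8 hp

J = πd⁴/32 = π(0.163)⁴/32 = 6.930×10^-5 m⁴.
T_max = τ_allow·J/r = 1.14×10^8 × 6.930×10^-5 / 0.0815 = 96940 N·m.
ω = 2π·7.26/60 = 0.7603 rad/s, so P_max = T_max·ω = 7.370×10^4 W.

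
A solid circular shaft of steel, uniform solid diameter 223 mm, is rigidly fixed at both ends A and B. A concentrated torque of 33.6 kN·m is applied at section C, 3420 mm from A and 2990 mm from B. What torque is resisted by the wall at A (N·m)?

With uniform GJ and both ends fixed, compatibility θ_AC = θ_CB gives T_A·a = T_B·b, together with T_A + T_B = T₀.
T_A = T₀·b/(a+b) = 33600·2990/6410 = 15670 N·m; T_B = 17930 N·m.

15700 N·m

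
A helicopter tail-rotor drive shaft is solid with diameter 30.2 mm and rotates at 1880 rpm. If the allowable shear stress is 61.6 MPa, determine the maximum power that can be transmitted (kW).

65.6 kW

J = πd⁴/32 = π(0.0302)⁴/32 = 8.166×10^-8 m⁴.
T_max = τ_allow·J/r = 6.16×10^7 × 8.166×10^-8 / 0.0151 = 333.1 N·m.
ω = 2π·1880/60 = 196.9 rad/s, so P_max = T_max·ω = 6.559×10^4 W.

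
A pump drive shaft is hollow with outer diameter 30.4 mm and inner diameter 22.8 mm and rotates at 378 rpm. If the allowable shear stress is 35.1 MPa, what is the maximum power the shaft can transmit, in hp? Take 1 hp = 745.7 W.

J = π(d_o⁴ − d_i⁴)/32 = π(0.0304⁴ − 0.0228⁴)/32 = 5.732×10^-8 m⁴.
T_max = τ_allow·J/r = 3.51×10^7 × 5.732×10^-8 / 0.0152 = 132.4 N·m.
ω = 2π·378/60 = 39.58 rad/s, so P_max = T_max·ω = 5239 W.

7.03 hp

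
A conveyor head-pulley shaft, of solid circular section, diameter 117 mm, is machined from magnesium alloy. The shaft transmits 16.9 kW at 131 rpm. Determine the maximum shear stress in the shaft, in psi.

568 psi

ω = 2π·131/60 = 13.72 rad/s, so T = P/ω = 16.9×10³ / 13.72 = 1232 N·m.
J = πd⁴/32 = π(0.117)⁴/32 = 1.840×10^-5 m⁴.
τ_max = T·r/J = 1232 × 0.0585 / 1.840×10^-5 = 3.917×10^6 Pa.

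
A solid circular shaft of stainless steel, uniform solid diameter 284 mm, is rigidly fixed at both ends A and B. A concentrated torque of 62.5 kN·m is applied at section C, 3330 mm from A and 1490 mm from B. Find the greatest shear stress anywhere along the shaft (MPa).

With uniform GJ and both ends fixed, compatibility θ_AC = θ_CB gives T_A·a = T_B·b, together with T_A + T_B = T₀.
T_A = T₀·b/(a+b) = 62500·1490/4820 = 19320 N·m; T_B = 43180 N·m.
τ in each portion: τ_AC = 4.30×10^6 Pa, τ_CB = 9.60×10^6 Pa; maximum is in CB.
τ_max = T_CB·r/J = 43180·0.142/6.39×10^-4 = 9.600×10^6 Pa.

9.60 MPa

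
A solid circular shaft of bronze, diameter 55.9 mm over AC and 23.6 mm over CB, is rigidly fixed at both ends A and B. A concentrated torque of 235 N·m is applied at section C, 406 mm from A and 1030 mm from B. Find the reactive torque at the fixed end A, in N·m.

232 N·m

Compatibility: T_A·a/J_AC = T_B·b/J_CB with T_A + T_B = T₀.
J_AC = 9.59×10^-7 m⁴, J_CB = 3.05×10^-8 m⁴, so T_A = T₀·(J_AC/a)/((J_AC/a)+(J_CB/b)) = 232.1 N·m, T_B = 2.906 N·m.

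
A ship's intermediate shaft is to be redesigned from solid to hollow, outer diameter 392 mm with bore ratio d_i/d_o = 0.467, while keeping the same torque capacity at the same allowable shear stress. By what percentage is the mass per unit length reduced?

Equal τ_max and T ⇒ the solid shaft needs d_s³ = d_o³(1−k⁴), so d_s = 392·(1−0.467⁴)^(1/3) = 385.7 mm.
Area ratio A_h/A_s = d_o²(1−k²)/d_s² = (1−k²)/(1−k⁴)^(2/3) = 0.8077.
Mass saving = 1 − 0.8077 = 19.2 %.

19.2 %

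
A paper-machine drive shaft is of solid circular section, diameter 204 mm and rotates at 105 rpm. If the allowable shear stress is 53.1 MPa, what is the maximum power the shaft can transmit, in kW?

J = πd⁴/32 = π(0.204)⁴/32 = 1.700×10^-4 m⁴.
T_max = τ_allow·J/r = 5.31×10^7 × 1.700×10^-4 / 0.102 = 88510 N·m.
ω = 2π·105/60 = 11.00 rad/s, so P_max = T_max·ω = 9.733×10^5 W.

973 kW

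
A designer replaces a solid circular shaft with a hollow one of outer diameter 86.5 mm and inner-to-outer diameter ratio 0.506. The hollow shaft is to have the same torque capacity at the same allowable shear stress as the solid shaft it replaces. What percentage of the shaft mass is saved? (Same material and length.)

Equal τ_max and T ⇒ the solid shaft needs d_s³ = d_o³(1−k⁴), so d_s = 86.5·(1−0.506⁴)^(1/3) = 84.57 mm.
Area ratio A_h/A_s = d_o²(1−k²)/d_s² = (1−k²)/(1−k⁴)^(2/3) = 0.7784.
Mass saving = 1 − 0.7784 = 22.2 %.

22.2 %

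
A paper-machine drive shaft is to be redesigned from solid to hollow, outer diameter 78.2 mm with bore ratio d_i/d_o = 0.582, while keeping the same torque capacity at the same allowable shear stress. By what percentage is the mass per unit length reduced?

28.3 %

Equal τ_max and T ⇒ the solid shaft needs d_s³ = d_o³(1−k⁴), so d_s = 78.2·(1−0.582⁴)^(1/3) = 75.09 mm.
Area ratio A_h/A_s = d_o²(1−k²)/d_s² = (1−k²)/(1−k⁴)^(2/3) = 0.7172.
Mass saving = 1 − 0.7172 = 28.3 %.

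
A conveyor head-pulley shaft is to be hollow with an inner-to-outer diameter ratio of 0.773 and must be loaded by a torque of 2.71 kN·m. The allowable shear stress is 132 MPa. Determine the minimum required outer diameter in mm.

For a hollow shaft with d_i/d_o = 0.773: τ_max = 16T/(π d_o³ (1−k⁴)), so d_o = [16T/(π τ_allow (1−k⁴))]^(1/3) = [16·2710/(π·1.32×10^8·0.6430)]^(1/3) = 0.05458 m.

54.6 mm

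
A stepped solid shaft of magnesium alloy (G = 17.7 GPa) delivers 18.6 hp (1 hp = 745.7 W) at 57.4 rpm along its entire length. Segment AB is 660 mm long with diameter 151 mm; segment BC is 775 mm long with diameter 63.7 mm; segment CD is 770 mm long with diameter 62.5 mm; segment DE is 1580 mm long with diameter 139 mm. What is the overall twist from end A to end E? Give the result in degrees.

7.84°

ω = 2π·57.4/60 = 6.011 rad/s, so T = P/ω = 18.6×745.7 / 6.011 = 2307 N·m.
J_AB = π(0.151)⁴/32 = 5.10×10^-5 m⁴; J_BC = π(0.0637)⁴/32 = 1.62×10^-6 m⁴; J_CD = π(0.0625)⁴/32 = 1.50×10^-6 m⁴; J_DE = π(0.139)⁴/32 = 3.66×10^-5 m⁴.
θ = (T/G)·Σ L_i/J_i = (2307/17.7×10⁹)·(0.660/5.10×10^-5 + 0.775/1.62×10^-6 + 0.770/1.50×10^-6 + 1.58/3.66×10^-5) = 0.1368 rad.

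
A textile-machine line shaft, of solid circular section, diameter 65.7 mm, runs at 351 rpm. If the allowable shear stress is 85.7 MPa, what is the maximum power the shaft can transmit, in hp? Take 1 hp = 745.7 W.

235 hp

J = πd⁴/32 = π(0.0657)⁴/32 = 1.829×10^-6 m⁴.
T_max = τ_allow·J/r = 8.57×10^7 × 1.829×10^-6 / 0.0329 = 4772 N·m.
ω = 2π·351/60 = 36.76 rad/s, so P_max = T_max·ω = 1.754×10^5 W.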